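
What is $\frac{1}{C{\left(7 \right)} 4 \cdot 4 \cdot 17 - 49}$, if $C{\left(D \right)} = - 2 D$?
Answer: $- \frac{1}{3857} \approx -0.00025927$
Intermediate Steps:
$\frac{1}{C{\left(7 \right)} 4 \cdot 4 \cdot 17 - 49} = \frac{1}{\left(-2\right) 7 \cdot 4 \cdot 4 \cdot 17 - 49} = \frac{1}{- 14 \cdot 16 \cdot 17 - 49} = \frac{1}{\left(-14\right) 272 - 49} = \frac{1}{-3808 - 49} = \frac{1}{-3857} = - \frac{1}{3857}$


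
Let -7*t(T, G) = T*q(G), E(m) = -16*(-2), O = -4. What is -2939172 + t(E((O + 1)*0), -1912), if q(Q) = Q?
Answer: -20513020/7 ≈ -2.9304e+6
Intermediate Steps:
E(m) = 32
t(T, G) = -G*T/7 (t(T, G) = -T*G/7 = -G*T/7)
-2939172 + t(E((O + 1)*0), -1912) = -2939172 - 1/7*(-1912)*32 = -2939172 + 61184/7 = -20513020/7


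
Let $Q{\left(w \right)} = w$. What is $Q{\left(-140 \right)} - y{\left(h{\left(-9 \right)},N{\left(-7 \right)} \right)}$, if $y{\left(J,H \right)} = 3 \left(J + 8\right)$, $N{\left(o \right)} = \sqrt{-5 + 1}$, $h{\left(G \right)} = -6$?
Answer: $-146$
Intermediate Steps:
$N{\left(o \right)} = 2 i$ ($N{\left(o \right)} = \sqrt{-4} = 2 i$)
$y{\left(J,H \right)} = 24 + 3 J$ ($y{\left(J,H \right)} = 3 \left(8 + J\right) = 24 + 3 J$)
$Q{\left(-140 \right)} - y{\left(h{\left(-9 \right)},N{\left(-7 \right)} \right)} = -140 - \left(24 + 3 \left(-6\right)\right) = -140 - \left(24 - 18\right) = -140 - 6 = -146$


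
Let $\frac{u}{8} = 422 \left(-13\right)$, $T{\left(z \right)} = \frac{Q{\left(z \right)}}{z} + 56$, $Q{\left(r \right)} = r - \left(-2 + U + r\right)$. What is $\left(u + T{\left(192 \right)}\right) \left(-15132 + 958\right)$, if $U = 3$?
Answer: $\frac{59642384815}{96} \approx 6.2128 \cdot 10^{8}$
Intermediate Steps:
$Q{\left(r \right)} = -1$ ($Q{\left(r \right)} = r - \left(1 + r\right) = -1$)
$T{\left(z \right)} = 56 - \frac{1}{z}$ ($T{\left(z \right)} = - \frac{1}{z} + 56 = 56 - \frac{1}{z}$)
$u = -43888$ ($u = 8 \cdot 422 \left(-13\right) = 8 \left(-5486\right) = -43888$)
$\left(u + T{\left(192 \right)}\right) \left(-15132 + 958\right) = \left(-43888 + \left(56 - \frac{1}{192}\right)\right) \left(-15132 + 958\right) = \left(-43888 + \left(56 - \frac{1}{192}\right)\right) \left(-14174\right) = \left(-43888 + \frac{10751}{192}\right) \left(-14174\right) = \left(- \frac{8415745}{192}\right) \left(-14174\right) = \frac{59642384815}{96}$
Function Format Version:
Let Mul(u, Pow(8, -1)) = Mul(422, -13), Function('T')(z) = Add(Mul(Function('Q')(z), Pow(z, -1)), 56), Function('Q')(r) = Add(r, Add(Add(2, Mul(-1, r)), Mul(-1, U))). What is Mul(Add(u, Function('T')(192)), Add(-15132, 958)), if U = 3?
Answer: Rational(59642384815, 96) ≈ 6.2128e+8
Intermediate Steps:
Function('Q')(r) = -1 (Function('Q')(r) = Add(r, Add(Add(2, Mul(-1, r)), Mul(-1, 3))) = Add(r, Add(Add(2, Mul(-1, r)), -3)) = Add(r, Add(-1, Mul(-1, r))) = -1)
Function('T')(z) = Add(56, Mul(-1, Pow(z, -1))) (Function('T')(z) = Add(Mul(-1, Pow(z, -1)), 56) = Add(56, Mul(-1, Pow(z, -1))))
u = -43888 (u = Mul(8, Mul(422, -13)) = Mul(8, -5486) = -43888)
Mul(Add(u, Function('T')(192)), Add(-15132, 958)) = Mul(Add(-43888, Add(56, Mul(-1, Pow(192, -1)))), Add(-15132, 958)) = Mul(Add(-43888, Add(56, Mul(-1, Rational(1, 192)))), -14174) = Mul(Add(-43888, Add(56, Rational(-1, 192))), -14174) = Mul(Add(-43888, Rational(10751, 192)), -14174) = Mul(Rational(-8415745, 192), -14174) = Rational(59642384815, 96)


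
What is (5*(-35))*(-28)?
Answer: 4900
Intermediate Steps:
(5*(-35))*(-28) = -175*(-28) = 4900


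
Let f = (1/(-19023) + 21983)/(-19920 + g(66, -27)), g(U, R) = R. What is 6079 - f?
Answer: 2307105559307/379451781 ≈ 6080.1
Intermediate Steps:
f = -418182608/379451781 (f = (1/(-19023) + 21983)/(-19920 - 27) = (-1/19023 + 21983)/(-19947) = (418182608/19023)*(-1/19947) = -418182608/379451781 ≈ -1.1021)
6079 - f = 6079 - 1*(-418182608/379451781) = 6079 + 418182608/379451781 = 2307105559307/379451781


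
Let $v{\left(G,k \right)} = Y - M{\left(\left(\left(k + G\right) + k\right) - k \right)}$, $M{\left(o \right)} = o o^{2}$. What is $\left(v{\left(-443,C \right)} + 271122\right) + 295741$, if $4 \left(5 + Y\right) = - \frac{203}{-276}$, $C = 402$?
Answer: $\frac{701900219}{1104} \approx 6.3578 \cdot 10^{5}$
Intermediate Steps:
$M{\left(o \right)} = o^{3}$
$Y = - \frac{5317}{1104}$ ($Y = -5 + \frac{\left(-203\right) \frac{1}{-276}}{4} = -5 + \frac{\left(-203\right) \left(- \frac{1}{276}\right)}{4} = -5 + \frac{1}{4} \cdot \frac{203}{276} = -5 + \frac{203}{1104} = - \frac{5317}{1104} \approx -4.8161$)
$v{\left(G,k \right)} = - \frac{5317}{1104} - \left(G + k\right)^{3}$ ($v{\left(G,k \right)} = - \frac{5317}{1104} - \left(\left(\left(k + G\right) + k\right) - k\right)^{3} = - \frac{5317}{1104} - \left(\left(\left(G + k\right) + k\right) - k\right)^{3} = - \frac{5317}{1104} - \left(\left(G + 2 k\right) - k\right)^{3} = - \frac{5317}{1104} - \left(G + k\right)^{3}$)
$\left(v{\left(-443,C \right)} + 271122\right) + 295741 = \left(\left(- \frac{5317}{1104} - \left(-443 + 402\right)^{3}\right) + 271122\right) + 295741 = \left(\left(- \frac{5317}{1104} - \left(-41\right)^{3}\right) + 271122\right) + 295741 = \left(\left(- \frac{5317}{1104} - -68921\right) + 271122\right) + 295741 = \left(\left(- \frac{5317}{1104} + 68921\right) + 271122\right) + 295741 = \left(\frac{76083467}{1104} + 271122\right) + 295741 = \frac{375402155}{1104} + 295741 = \frac{701900219}{1104}$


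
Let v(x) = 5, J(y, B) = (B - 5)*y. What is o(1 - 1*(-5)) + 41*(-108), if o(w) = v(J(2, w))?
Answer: -4423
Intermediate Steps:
J(y, B) = y*(-5 + B) (J(y, B) = (-5 + B)*y = y*(-5 + B))
o(w) = 5
o(1 - 1*(-5)) + 41*(-108) = 5 + 41*(-108) = 5 - 4428 = -4423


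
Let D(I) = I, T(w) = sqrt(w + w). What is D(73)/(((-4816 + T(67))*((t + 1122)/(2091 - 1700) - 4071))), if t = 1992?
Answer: 68731544/18423318437067 + 28543*sqrt(134)/36846636874134 ≈ 3.7396e-6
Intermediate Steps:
T(w) = sqrt(2)*sqrt(w) (T(w) = sqrt(2*w) = sqrt(2)*sqrt(w))
D(73)/(((-4816 + T(67))*((t + 1122)/(2091 - 1700) - 4071))) = 73/(((-4816 + sqrt(2)*sqrt(67))*((1992 + 1122)/(2091 - 1700) - 4071))) = 73/(((-4816 + sqrt(134))*(3114/391 - 4071))) = 73/(((-4816 + sqrt(134))*(-1588647/391))) = 73/(7650923952/391 - 1588647*sqrt(134)/391)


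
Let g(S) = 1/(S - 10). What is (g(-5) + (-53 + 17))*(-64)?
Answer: 34624/15 ≈ 2308.3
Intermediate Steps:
g(S) = 1/(-10 + S)
(g(-5) + (-53 + 17))*(-64) = (1/(-10 - 5) + (-53 + 17))*(-64) = (1/(-15) - 36)*(-64) = (-1/15 - 36)*(-64) = -541/15*(-64) = 34624/15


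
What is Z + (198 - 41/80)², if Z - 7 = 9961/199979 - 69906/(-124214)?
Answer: 3100765355951364953/79488612819200 ≈ 39009.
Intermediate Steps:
Z = 94549184085/12420095753 (Z = 7 + (9961/199979 - 69906/(-124214)) = 7 + (9961*(1/199979) - 69906*(-1/124214)) = 7 + (9961/199979 + 34953/62107) = 7 + 7608513814/12420095753 = 94549184085/12420095753 ≈ 7.6126)
Z + (198 - 41/80)² = 94549184085/12420095753 + (198 - 41/80)² = 94549184085/12420095753 + (15799/80)² = 94549184085/12420095753 + 249608401/6400 = 3100765355951364953/79488612819200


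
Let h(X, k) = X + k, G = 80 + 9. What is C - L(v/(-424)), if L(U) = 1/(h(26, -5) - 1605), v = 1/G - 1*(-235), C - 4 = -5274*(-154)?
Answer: 1286524801/1584 ≈ 8.1220e+5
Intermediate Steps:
G = 89
C = 812200 (C = 4 - 5274*(-154) = 4 + 812196 = 812200)
v = 20916/89 (v = 1/89 - 1*(-235) = 1/89 + 235 = 20916/89 ≈ 235.01)
L(U) = -1/1584 (L(U) = 1/((26 - 5) - 1605) = 1/(21 - 1605) = 1/(-1584) = -1/1584)
C - L(v/(-424)) = 812200 - 1*(-1/1584) = 812200 + 1/1584 = 1286524801/1584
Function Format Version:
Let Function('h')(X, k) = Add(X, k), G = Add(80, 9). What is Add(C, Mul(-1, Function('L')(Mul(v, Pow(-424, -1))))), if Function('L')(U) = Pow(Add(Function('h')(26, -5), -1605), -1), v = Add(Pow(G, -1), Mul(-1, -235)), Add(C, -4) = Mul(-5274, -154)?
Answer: Rational(1286524801, 1584) ≈ 8.1220e+5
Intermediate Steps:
G = 89
C = 812200 (C = Add(4, Mul(-5274, -154)) = Add(4, 812196) = 812200)
v = Rational(20916, 89) (v = Add(Pow(89, -1), Mul(-1, -235)) = Add(Rational(1, 89), 235) = Rational(20916, 89) ≈ 235.01)
Function('L')(U) = Rational(-1, 1584) (Function('L')(U) = Pow(Add(Add(26, -5), -1605), -1) = Pow(Add(21, -1605), -1) = Pow(-1584, -1) = Rational(-1, 1584))
Add(C, Mul(-1, Function('L')(Mul(v, Pow(-424, -1))))) = Add(812200, Mul(-1, Rational(-1, 1584))) = Add(812200, Rational(1, 1584)) = Rational(1286524801, 1584)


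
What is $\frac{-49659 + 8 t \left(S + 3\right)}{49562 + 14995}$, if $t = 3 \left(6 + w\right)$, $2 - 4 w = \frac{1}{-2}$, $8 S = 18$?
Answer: $- \frac{65099}{86076} \approx -0.7563$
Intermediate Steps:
$S = \frac{9}{4}$ ($S = \frac{1}{8} \cdot 18 = \frac{9}{4} \approx 2.25$)
$w = \frac{5}{8}$ ($w = \frac{1}{2} - \frac{1}{4 \left(-2\right)} = \frac{1}{2} - - \frac{1}{8} = \frac{1}{2} + \frac{1}{8} = \frac{5}{8} \approx 0.625$)
$t = \frac{159}{8}$ ($t = 3 \left(6 + \frac{5}{8}\right) = 3 \cdot \frac{53}{8} = \frac{159}{8} \approx 19.875$)
$\frac{-49659 + 8 t \left(S + 3\right)}{49562 + 14995} = \frac{-49659 + 8 \cdot \frac{159}{8} \left(\frac{9}{4} + 3\right)}{49562 + 14995} = \frac{-49659 + 159 \cdot \frac{21}{4}}{64557} = \left(-49659 + \frac{3339}{4}\right) \frac{1}{64557} = \left(- \frac{195297}{4}\right) \frac{1}{64557} = - \frac{65099}{86076}$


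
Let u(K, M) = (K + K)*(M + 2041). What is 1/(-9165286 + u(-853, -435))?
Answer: -1/11905122 ≈ -8.3997e-8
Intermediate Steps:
u(K, M) = 2*K*(2041 + M) (u(K, M) = (2*K)*(2041 + M) = 2*K*(2041 + M))
1/(-9165286 + u(-853, -435)) = 1/(-9165286 + 2*(-853)*(2041 - 435)) = 1/(-9165286 + 2*(-853)*1606) = 1/(-9165286 - 2739836) = 1/(-11905122) = -1/11905122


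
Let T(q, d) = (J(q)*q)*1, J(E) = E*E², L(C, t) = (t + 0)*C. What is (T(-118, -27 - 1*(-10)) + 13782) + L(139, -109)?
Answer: 193876407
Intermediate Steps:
L(C, t) = C*t (L(C, t) = t*C = C*t)
J(E) = E³
T(q, d) = q⁴ (T(q, d) = (q³*q)*1 = q⁴*1 = q⁴)
(T(-118, -27 - 1*(-10)) + 13782) + L(139, -109) = ((-118)⁴ + 13782) + 139*(-109) = (193877776 + 13782) - 15151 = 193891558 - 15151 = 193876407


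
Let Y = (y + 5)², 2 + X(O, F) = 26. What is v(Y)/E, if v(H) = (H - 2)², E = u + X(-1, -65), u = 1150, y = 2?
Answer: 2209/1174 ≈ 1.8816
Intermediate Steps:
X(O, F) = 24 (X(O, F) = -2 + 26 = 24)
E = 1174 (E = 1150 + 24 = 1174)
Y = 49 (Y = (2 + 5)² = 7² = 49)
v(H) = (-2 + H)²
v(Y)/E = (-2 + 49)²/1174 = 47²*(1/1174) = 2209*(1/1174) = 2209/1174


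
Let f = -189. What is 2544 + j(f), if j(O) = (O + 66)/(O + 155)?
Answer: 86619/34 ≈ 2547.6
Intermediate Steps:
j(O) = (66 + O)/(155 + O)
2544 + j(f) = 2544 + (66 - 189)/(155 - 189) = 2544 - 123/(-34) = 2544 - 1/34*(-123) = 2544 + 123/34 = 86619/34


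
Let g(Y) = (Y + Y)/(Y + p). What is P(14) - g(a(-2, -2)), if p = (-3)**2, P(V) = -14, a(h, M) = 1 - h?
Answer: -29/2 ≈ -14.500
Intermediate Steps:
p = 9
g(Y) = 2*Y/(9 + Y) (g(Y) = (Y + Y)/(Y + 9) = (2*Y)/(9 + Y) = 2*Y/(9 + Y))
P(14) - g(a(-2, -2)) = -14 - 2*(1 - 1*(-2))/(9 + (1 - 1*(-2))) = -14 - 2*(1 + 2)/(9 + (1 + 2)) = -14 - 2*3/(9 + 3) = -14 - 2*3/12 = -14 - 1*1/2 = -14 - 1/2 = -29/2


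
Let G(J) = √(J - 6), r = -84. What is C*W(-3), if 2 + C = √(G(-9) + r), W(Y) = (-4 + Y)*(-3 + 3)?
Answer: 0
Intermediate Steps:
G(J) = √(-6 + J)
W(Y) = 0 (W(Y) = (-4 + Y)*0 = 0)
C = -2 + √(-84 + I*√15) (C = -2 + √(√(-6 - 9) - 84) = -2 + √(√(-15) - 84) = -2 + √(I*√15 - 84) = -2 + √(-84 + I*√15) ≈ -1.7888 + 9.1676*I)
C*W(-3) = (-2 + √(-84 + I*√15))*0 = 0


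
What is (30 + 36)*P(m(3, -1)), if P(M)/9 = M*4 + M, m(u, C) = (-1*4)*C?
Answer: 11880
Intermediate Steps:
m(u, C) = -4*C
P(M) = 45*M (P(M) = 9*(M*4 + M) = 9*(4*M + M) = 9*(5*M) = 45*M)
(30 + 36)*P(m(3, -1)) = (30 + 36)*(45*(-4*(-1))) = 66*(45*4) = 66*180 = 11880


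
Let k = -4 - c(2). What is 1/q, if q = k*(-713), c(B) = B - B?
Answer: 1/2852 ≈ 0.00035063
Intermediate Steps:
c(B) = 0
k = -4 (k = -4 - 1*0 = -4 + 0 = -4)
q = 2852 (q = -4*(-713) = 2852)
1/q = 1/2852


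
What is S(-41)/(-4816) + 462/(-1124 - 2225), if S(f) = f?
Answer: -2087683/16128784 ≈ -0.12944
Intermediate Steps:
S(-41)/(-4816) + 462/(-1124 - 2225) = -41/(-4816) + 462/(-1124 - 2225) = -41*(-1/4816) + 462/(-3349) = 41/4816 + 462*(-1/3349) = 41/4816 - 462/3349 = -2087683/16128784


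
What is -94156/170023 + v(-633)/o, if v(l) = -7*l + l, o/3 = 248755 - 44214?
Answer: -19043513278/34776674443 ≈ -0.54759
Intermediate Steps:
o = 613623 (o = 3*(248755 - 44214) = 3*204541 = 613623)
v(l) = -6*l
-94156/170023 + v(-633)/o = -94156/170023 - 6*(-633)/613623 = -94156*1/170023 + 3798*(1/613623) = -94156/170023 + 1266/204541 = -19043513278/34776674443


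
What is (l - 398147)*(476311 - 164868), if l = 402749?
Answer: 1433260686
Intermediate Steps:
(l - 398147)*(476311 - 164868) = (402749 - 398147)*(476311 - 164868) = 4602*311443 = 1433260686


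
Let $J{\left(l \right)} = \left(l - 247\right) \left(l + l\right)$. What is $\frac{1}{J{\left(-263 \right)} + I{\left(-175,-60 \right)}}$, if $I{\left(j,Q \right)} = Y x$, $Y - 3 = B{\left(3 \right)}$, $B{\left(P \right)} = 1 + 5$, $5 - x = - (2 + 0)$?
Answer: $\frac{1}{268323} \approx 3.7269 \cdot 10^{-6}$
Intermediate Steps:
$x = 7$ ($x = 5 - - (2 + 0) = 5 - \left(-1\right) 2 = 5 - -2 = 5 + 2 = 7$)
$B{\left(P \right)} = 6$
$Y = 9$ ($Y = 3 + 6 = 9$)
$J{\left(l \right)} = 2 l \left(-247 + l\right)$ ($J{\left(l \right)} = \left(-247 + l\right) 2 l = 2 l \left(-247 + l\right)$)
$I{\left(j,Q \right)} = 63$ ($I{\left(j,Q \right)} = 9 \cdot 7 = 63$)
$\frac{1}{J{\left(-263 \right)} + I{\left(-175,-60 \right)}} = \frac{1}{2 \left(-263\right) \left(-247 - 263\right) + 63} = \frac{1}{2 \left(-263\right) \left(-510\right) + 63} = \frac{1}{268260 + 63} = \frac{1}{268323}$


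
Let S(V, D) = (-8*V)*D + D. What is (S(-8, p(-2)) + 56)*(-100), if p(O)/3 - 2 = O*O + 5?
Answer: -220100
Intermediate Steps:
p(O) = 21 + 3*O² (p(O) = 6 + 3*(O*O + 5) = 6 + 3*(O² + 5) = 6 + 3*(5 + O²) = 6 + (15 + 3*O²) = 21 + 3*O²)
S(V, D) = D - 8*D*V (S(V, D) = -8*D*V + D = D - 8*D*V)
(S(-8, p(-2)) + 56)*(-100) = ((21 + 3*(-2)²)*(1 - 8*(-8)) + 56)*(-100) = ((21 + 3*4)*(1 + 64) + 56)*(-100) = ((21 + 12)*65 + 56)*(-100) = (33*65 + 56)*(-100) = (2145 + 56)*(-100) = 2201*(-100) = -220100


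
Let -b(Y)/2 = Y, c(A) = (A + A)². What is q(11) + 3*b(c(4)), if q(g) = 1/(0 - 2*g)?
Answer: -8449/22 ≈ -384.05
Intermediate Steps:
c(A) = 4*A² (c(A) = (2*A)² = 4*A²)
q(g) = -1/(2*g) (q(g) = 1/(-2*g) = -1/(2*g))
b(Y) = -2*Y
q(11) + 3*b(c(4)) = -½/11 + 3*(-8*4²) = -½*1/11 + 3*(-8*16) = -1/22 + 3*(-2*64) = -1/22 + 3*(-128) = -1/22 - 384 = -8449/22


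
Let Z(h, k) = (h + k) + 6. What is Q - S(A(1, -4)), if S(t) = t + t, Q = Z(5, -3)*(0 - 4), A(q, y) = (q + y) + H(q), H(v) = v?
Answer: -28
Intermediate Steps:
Z(h, k) = 6 + h + k
A(q, y) = y + 2*q (A(q, y) = (q + y) + q = y + 2*q)
Q = -32 (Q = (6 + 5 - 3)*(0 - 4) = 8*(-4) = -32)
S(t) = 2*t
Q - S(A(1, -4)) = -32 - 2*(-4 + 2*1) = -32 - 2*(-4 + 2) = -32 - 2*(-2) = -32 - 1*(-4) = -32 + 4 = -28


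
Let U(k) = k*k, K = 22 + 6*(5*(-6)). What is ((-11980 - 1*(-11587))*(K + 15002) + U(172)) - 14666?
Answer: -5818774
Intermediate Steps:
K = -158 (K = 22 + 6*(-30) = 22 - 180 = -158)
U(k) = k**2
((-11980 - 1*(-11587))*(K + 15002) + U(172)) - 14666 = ((-11980 - 1*(-11587))*(-158 + 15002) + 172**2) - 14666 = ((-11980 + 11587)*14844 + 29584) - 14666 = (-393*14844 + 29584) - 14666 = (-5833692 + 29584) - 14666 = -5804108 - 14666 = -5818774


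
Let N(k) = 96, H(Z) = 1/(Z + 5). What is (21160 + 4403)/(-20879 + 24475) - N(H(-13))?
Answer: -319653/3596 ≈ -88.891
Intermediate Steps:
H(Z) = 1/(5 + Z)
(21160 + 4403)/(-20879 + 24475) - N(H(-13)) = (21160 + 4403)/(-20879 + 24475) - 1*96 = 25563/3596 - 96 = -319653/3596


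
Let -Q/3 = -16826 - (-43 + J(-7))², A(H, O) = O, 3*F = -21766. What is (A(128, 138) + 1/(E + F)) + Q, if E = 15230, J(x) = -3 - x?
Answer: 1320102399/23924 ≈ 55179.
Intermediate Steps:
F = -21766/3 (F = (⅓)*(-21766) = -21766/3 ≈ -7255.3)
Q = 55041 (Q = -3*(-16826 - (-43 + (-3 - 1*(-7)))²) = -3*(-16826 - (-43 + (-3 + 7))²) = -3*(-16826 - (-43 + 4)²) = -3*(-16826 - 1*(-39)²) = -3*(-16826 - 1*1521) = -3*(-16826 - 1521) = -3*(-18347) = 55041)
(A(128, 138) + 1/(E + F)) + Q = (138 + 1/(15230 - 21766/3)) + 55041 = (138 + 1/(23924/3)) + 55041 = (138 + 3/23924) + 55041 = 3301515/23924 + 55041 = 1320102399/23924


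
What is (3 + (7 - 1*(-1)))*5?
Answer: 55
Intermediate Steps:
(3 + (7 - 1*(-1)))*5 = (3 + (7 + 1))*5 = (3 + 8)*5 = 11*5 = 55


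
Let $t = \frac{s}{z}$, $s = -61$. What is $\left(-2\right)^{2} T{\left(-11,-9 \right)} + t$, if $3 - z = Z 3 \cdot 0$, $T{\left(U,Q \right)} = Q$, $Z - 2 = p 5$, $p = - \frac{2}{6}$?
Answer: $- \frac{169}{3} \approx -56.333$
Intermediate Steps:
$p = - \frac{1}{3}$ ($p = \left(-2\right) \frac{1}{6} = - \frac{1}{3} \approx -0.33333$)
$Z = \frac{1}{3}$ ($Z = 2 - \frac{5}{3} = \frac{1}{3} \approx 0.33333$)
$z = 3$ ($z = 3 - \frac{3 \cdot 0}{3} = 3 - \frac{1}{3} \cdot 0 = 3 - 0 = 3 + 0 = 3$)
$t = - \frac{61}{3} \approx -20.333$
$\left(-2\right)^{2} T{\left(-11,-9 \right)} + t = \left(-2\right)^{2} \left(-9\right) - \frac{61}{3} = 4 \left(-9\right) - \frac{61}{3} = -36 - \frac{61}{3} = - \frac{169}{3}$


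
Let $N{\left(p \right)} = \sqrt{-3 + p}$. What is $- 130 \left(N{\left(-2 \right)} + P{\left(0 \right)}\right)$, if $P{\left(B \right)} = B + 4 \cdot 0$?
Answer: $- 130 i \sqrt{5} \approx - 290.69 i$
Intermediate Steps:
$P{\left(B \right)} = B$ ($P{\left(B \right)} = B + 0 = B$)
$- 130 \left(N{\left(-2 \right)} + P{\left(0 \right)}\right) = - 130 \left(\sqrt{-3 - 2} + 0\right) = - 130 \left(\sqrt{-5} + 0\right) = - 130 \left(i \sqrt{5} + 0\right) = - 130 i \sqrt{5}$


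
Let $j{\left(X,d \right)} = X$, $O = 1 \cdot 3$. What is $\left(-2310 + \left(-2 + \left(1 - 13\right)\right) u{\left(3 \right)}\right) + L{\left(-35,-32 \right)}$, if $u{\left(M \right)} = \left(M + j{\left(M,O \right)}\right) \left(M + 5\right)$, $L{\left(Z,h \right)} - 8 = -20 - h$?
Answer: $-2962$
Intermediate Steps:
$L{\left(Z,h \right)} = -12 - h$ ($L{\left(Z,h \right)} = 8 - \left(20 + h\right) = -12 - h$)
$O = 3$
$u{\left(M \right)} = 2 M \left(5 + M\right)$ ($u{\left(M \right)} = \left(M + M\right) \left(M + 5\right) = 2 M \left(5 + M\right)$)
$\left(-2310 + \left(-2 + \left(1 - 13\right)\right) u{\left(3 \right)}\right) + L{\left(-35,-32 \right)} = \left(-2310 + \left(-2 + \left(1 - 13\right)\right) 2 \cdot 3 \left(5 + 3\right)\right) - -20 = \left(-2310 + \left(-2 + \left(1 - 13\right)\right) 2 \cdot 3 \cdot 8\right) + \left(-12 + 32\right) = \left(-2310 + \left(-2 - 12\right) 48\right) + 20 = \left(-2310 - 672\right) + 20 = -2982 + 20 = -2962$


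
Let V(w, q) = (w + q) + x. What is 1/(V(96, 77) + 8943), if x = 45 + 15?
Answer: 1/9176 ≈ 0.00010898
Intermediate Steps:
x = 60
V(w, q) = 60 + q + w (V(w, q) = (w + q) + 60 = (q + w) + 60 = 60 + q + w)
1/(V(96, 77) + 8943) = 1/((60 + 77 + 96) + 8943) = 1/(233 + 8943) = 1/9176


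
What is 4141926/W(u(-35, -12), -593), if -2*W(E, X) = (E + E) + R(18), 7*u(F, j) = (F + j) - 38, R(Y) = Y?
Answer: 14496741/11 ≈ 1.3179e+6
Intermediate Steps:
u(F, j) = -38/7 + F/7 + j/7 (u(F, j) = ((F + j) - 38)/7 = (-38 + F + j)/7 = -38/7 + F/7 + j/7)
W(E, X) = -9 - E (W(E, X) = -((E + E) + 18)/2 = -(2*E + 18)/2 = -(18 + 2*E)/2 = -9 - E)
4141926/W(u(-35, -12), -593) = 4141926/(-9 - (-38/7 + (⅐)*(-35) + (⅐)*(-12))) = 4141926/(-9 - (-38/7 - 5 - 12/7)) = 4141926/(-9 - 1*(-85/7)) = 4141926/(-9 + 85/7) = 4141926/(22/7) = 4141926*(7/22) = 14496741/11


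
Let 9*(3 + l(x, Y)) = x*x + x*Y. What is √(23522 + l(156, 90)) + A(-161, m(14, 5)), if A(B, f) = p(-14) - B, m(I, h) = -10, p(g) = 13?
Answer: 174 + 63*√7 ≈ 340.68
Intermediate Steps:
l(x, Y) = -3 + x²/9 + Y*x/9 (l(x, Y) = -3 + (x*x + x*Y)/9 = -3 + (x² + Y*x)/9 = -3 + (x²/9 + Y*x/9) = -3 + x²/9 + Y*x/9)
A(B, f) = 13 - B
√(23522 + l(156, 90)) + A(-161, m(14, 5)) = √(23522 + (-3 + (⅑)*156² + (⅑)*90*156)) + (13 - 1*(-161)) = √(23522 + (-3 + (⅑)*24336 + 1560)) + (13 + 161) = √(23522 + (-3 + 2704 + 1560)) + 174 = √(23522 + 4261) + 174 = √27783 + 174 = 63*√7 + 174 = 174 + 63*√7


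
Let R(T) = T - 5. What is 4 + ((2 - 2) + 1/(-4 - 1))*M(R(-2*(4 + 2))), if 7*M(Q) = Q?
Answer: 157/35 ≈ 4.4857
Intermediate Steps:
R(T) = -5 + T
M(Q) = Q/7
4 + ((2 - 2) + 1/(-4 - 1))*M(R(-2*(4 + 2))) = 4 + ((2 - 2) + 1/(-4 - 1))*((-5 - 2*(4 + 2))/7) = 4 + (0 + 1/(-5))*((-5 - 2*6)/7) = 4 + (0 - 1/5)*((-5 - 12)/7) = 4 - (-17)/35 = 4 - 1/5*(-17/7) = 4 + 17/35 = 157/35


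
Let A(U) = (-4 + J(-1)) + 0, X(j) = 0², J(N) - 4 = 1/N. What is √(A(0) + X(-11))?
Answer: I ≈ 1.0*I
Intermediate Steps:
J(N) = 4 + 1/N
X(j) = 0
A(U) = -1 (A(U) = (-4 + (4 + 1/(-1))) + 0 = (-4 + (4 - 1)) + 0 = (-4 + 3) + 0 = -1 + 0 = -1)
√(A(0) + X(-11)) = √(-1 + 0) = √(-1) = I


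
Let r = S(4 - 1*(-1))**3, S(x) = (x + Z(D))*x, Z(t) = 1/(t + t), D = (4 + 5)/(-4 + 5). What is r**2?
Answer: 8872957063140625/34012224 ≈ 2.6088e+8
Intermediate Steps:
D = 9 (D = 9/1 = 9*1 = 9)
Z(t) = 1/(2*t)
S(x) = x*(1/18 + x) (S(x) = (x + (1/2)/9)*x = (x + (1/2)*(1/9))*x = (x + 1/18)*x = (1/18 + x)*x = x*(1/18 + x))
r = 94196375/5832 (r = ((4 - 1*(-1))*(1/18 + (4 - 1*(-1))))**3 = ((4 + 1)*(1/18 + (4 + 1)))**3 = (5*(1/18 + 5))**3 = (5*(91/18))**3 = (455/18)**3 = 94196375/5832 ≈ 16152.)
r**2 = (94196375/5832)**2 = 8872957063140625/34012224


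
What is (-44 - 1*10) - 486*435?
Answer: -211464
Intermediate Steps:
(-44 - 1*10) - 486*435 = (-44 - 10) - 211410 = -54 - 211410 = -211464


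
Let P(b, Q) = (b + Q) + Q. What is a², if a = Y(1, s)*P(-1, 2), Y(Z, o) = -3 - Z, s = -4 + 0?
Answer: 144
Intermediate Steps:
s = -4
P(b, Q) = b + 2*Q (P(b, Q) = (Q + b) + Q = b + 2*Q)
a = -12 (a = (-3 - 1*1)*(-1 + 2*2) = (-3 - 1)*(-1 + 4) = -4*3 = -12)
a² = (-12)² = 144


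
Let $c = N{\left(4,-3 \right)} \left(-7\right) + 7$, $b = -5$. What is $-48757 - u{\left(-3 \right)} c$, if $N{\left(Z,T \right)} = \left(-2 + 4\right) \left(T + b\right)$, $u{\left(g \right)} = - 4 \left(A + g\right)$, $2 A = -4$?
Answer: $-51137$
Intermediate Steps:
$A = -2$ ($A = \frac{1}{2} \left(-4\right) = -2$)
$u{\left(g \right)} = 8 - 4 g$ ($u{\left(g \right)} = - 4 \left(-2 + g\right) = 8 - 4 g$)
$N{\left(Z,T \right)} = -10 + 2 T$ ($N{\left(Z,T \right)} = \left(-2 + 4\right) \left(T - 5\right) = 2 \left(-5 + T\right) = -10 + 2 T$)
$c = 119$ ($c = \left(-10 + 2 \left(-3\right)\right) \left(-7\right) + 7 = \left(-10 - 6\right) \left(-7\right) + 7 = \left(-16\right) \left(-7\right) + 7 = 112 + 7 = 119$)
$-48757 - u{\left(-3 \right)} c = -48757 - \left(8 - -12\right) 119 = -48757 - \left(8 + 12\right) 119 = -48757 - 20 \cdot 119 = -48757 - 2380 = -51137$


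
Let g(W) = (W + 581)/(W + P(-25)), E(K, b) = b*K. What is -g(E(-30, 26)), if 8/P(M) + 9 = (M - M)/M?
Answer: -1791/7028 ≈ -0.25484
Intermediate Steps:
P(M) = -8/9 (P(M) = 8/(-9 + (M - M)/M) = 8/(-9 + 0/M) = 8/(-9 + 0) = 8/(-9) = 8*(-⅑) = -8/9)
E(K, b) = K*b
g(W) = (581 + W)/(-8/9 + W) (g(W) = (W + 581)/(W - 8/9) = (581 + W)/(-8/9 + W))
-g(E(-30, 26)) = -9*(581 - 30*26)/(-8 + 9*(-30*26)) = -9*(581 - 780)/(-8 + 9*(-780)) = -9*(-199)/(-8 - 7020) = -9*(-199)/(-7028) = -9*(-1)*(-199)/7028 = -1*1791/7028 = -1791/7028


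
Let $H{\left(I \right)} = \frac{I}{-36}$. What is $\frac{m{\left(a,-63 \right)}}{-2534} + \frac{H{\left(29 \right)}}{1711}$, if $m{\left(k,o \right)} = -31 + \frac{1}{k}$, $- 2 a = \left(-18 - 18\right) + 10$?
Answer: $\frac{410453}{34984404} \approx 0.011732$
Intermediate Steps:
$a = 13$ ($a = - \frac{\left(-18 - 18\right) + 10}{2} = - \frac{-36 + 10}{2} = \left(- \frac{1}{2}\right) \left(-26\right) = 13$)
$H{\left(I \right)} = - \frac{I}{36}$ ($H{\left(I \right)} = I \left(- \frac{1}{36}\right) = - \frac{I}{36}$)
$\frac{m{\left(a,-63 \right)}}{-2534} + \frac{H{\left(29 \right)}}{1711} = \frac{-31 + \frac{1}{13}}{-2534} + \frac{\left(- \frac{1}{36}\right) 29}{1711} = \left(-31 + \frac{1}{13}\right) \left(- \frac{1}{2534}\right) - \frac{1}{2124} = \left(- \frac{402}{13}\right) \left(- \frac{1}{2534}\right) - \frac{1}{2124} = \frac{201}{16471} - \frac{1}{2124} = \frac{410453}{34984404}$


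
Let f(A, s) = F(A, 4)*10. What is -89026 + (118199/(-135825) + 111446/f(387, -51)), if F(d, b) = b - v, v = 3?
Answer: -10578359354/135825 ≈ -77882.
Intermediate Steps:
F(d, b) = -3 + b (F(d, b) = b - 1*3 = b - 3 = -3 + b)
f(A, s) = 10 (f(A, s) = (-3 + 4)*10 = 1*10 = 10)
-89026 + (118199/(-135825) + 111446/f(387, -51)) = -89026 + (118199/(-135825) + 111446/10) = -89026 + (118199*(-1/135825) + 111446*(⅒)) = -89026 + (-118199/135825 + 55723/5) = -89026 + 1513597096/135825 = -10578359354/135825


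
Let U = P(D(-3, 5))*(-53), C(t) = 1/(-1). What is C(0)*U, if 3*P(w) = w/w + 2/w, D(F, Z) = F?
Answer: 53/9 ≈ 5.8889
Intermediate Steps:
C(t) = -1
P(w) = ⅓ + 2/(3*w) (P(w) = (w/w + 2/w)/3 = (1 + 2/w)/3 = ⅓ + 2/(3*w))
U = -53/9 (U = ((⅓)*(2 - 3)/(-3))*(-53) = ((⅓)*(-⅓)*(-1))*(-53) = (⅑)*(-53) = -53/9 ≈ -5.8889)
C(0)*U = -1*(-53/9) = 53/9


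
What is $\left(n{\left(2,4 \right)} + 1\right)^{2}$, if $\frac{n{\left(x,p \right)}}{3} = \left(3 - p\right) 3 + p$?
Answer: $16$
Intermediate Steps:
$n{\left(x,p \right)} = 27 - 6 p$ ($n{\left(x,p \right)} = 3 \left(\left(3 - p\right) 3 + p\right) = 3 \left(\left(9 - 3 p\right) + p\right) = 3 \left(9 - 2 p\right) = 27 - 6 p$)
$\left(n{\left(2,4 \right)} + 1\right)^{2} = \left(\left(27 - 24\right) + 1\right)^{2} = \left(3 + 1\right)^{2} = 4^{2} = 16$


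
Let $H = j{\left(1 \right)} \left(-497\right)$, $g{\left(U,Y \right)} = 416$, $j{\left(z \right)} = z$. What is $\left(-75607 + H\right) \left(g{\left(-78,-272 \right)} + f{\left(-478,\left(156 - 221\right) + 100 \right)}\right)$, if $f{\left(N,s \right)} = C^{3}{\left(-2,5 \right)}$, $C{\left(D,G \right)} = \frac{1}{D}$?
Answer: $-31649751$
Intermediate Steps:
$H = -497$ ($H = 1 \left(-497\right) = -497$)
$f{\left(N,s \right)} = - \frac{1}{8}$ ($f{\left(N,s \right)} = \left(\frac{1}{-2}\right)^{3} = \left(- \frac{1}{2}\right)^{3} = - \frac{1}{8}$)
$\left(-75607 + H\right) \left(g{\left(-78,-272 \right)} + f{\left(-478,\left(156 - 221\right) + 100 \right)}\right) = \left(-75607 - 497\right) \left(416 - \frac{1}{8}\right) = \left(-76104\right) \frac{3327}{8} = -31649751$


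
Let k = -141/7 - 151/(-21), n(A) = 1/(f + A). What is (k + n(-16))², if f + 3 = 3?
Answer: 19123129/112896 ≈ 169.39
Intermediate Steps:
f = 0 (f = -3 + 3 = 0)
n(A) = 1/A (n(A) = 1/(0 + A) = 1/A)
k = -272/21 (k = -141*⅐ - 151*(-1/21) = -141/7 + 151/21 = -272/21 ≈ -12.952)
(k + n(-16))² = (-272/21 + 1/(-16))² = (-272/21 - 1/16)² = (-4373/336)² = 19123129/112896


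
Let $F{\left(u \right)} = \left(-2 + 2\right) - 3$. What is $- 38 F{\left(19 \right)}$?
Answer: $114$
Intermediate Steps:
$F{\left(u \right)} = -3$ ($F{\left(u \right)} = 0 - 3 = -3$)
$- 38 F{\left(19 \right)} = \left(-38\right) \left(-3\right) = 114$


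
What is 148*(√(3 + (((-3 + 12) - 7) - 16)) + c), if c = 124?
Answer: 18352 + 148*I*√11 ≈ 18352.0 + 490.86*I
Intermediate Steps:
148*(√(3 + (((-3 + 12) - 7) - 16)) + c) = 148*(√(3 + (((-3 + 12) - 7) - 16)) + 124) = 148*(√(3 + ((9 - 7) - 16)) + 124) = 148*(√(3 + (2 - 16)) + 124) = 148*(√(3 - 14) + 124) = 148*(√(-11) + 124) = 148*(I*√11 + 124) = 148*(124 + I*√11) = 18352 + 148*I*√11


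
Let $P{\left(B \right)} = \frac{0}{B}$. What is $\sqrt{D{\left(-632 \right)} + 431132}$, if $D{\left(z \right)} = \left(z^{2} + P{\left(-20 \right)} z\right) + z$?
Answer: $2 \sqrt{207481} \approx 911.0$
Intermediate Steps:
$P{\left(B \right)} = 0$
$D{\left(z \right)} = z + z^{2}$ ($D{\left(z \right)} = \left(z^{2} + 0 z\right) + z = \left(z^{2} + 0\right) + z = z^{2} + z = z + z^{2}$)
$\sqrt{D{\left(-632 \right)} + 431132} = \sqrt{- 632 \left(1 - 632\right) + 431132} = \sqrt{\left(-632\right) \left(-631\right) + 431132} = \sqrt{398792 + 431132} = \sqrt{829924} = 2 \sqrt{207481}$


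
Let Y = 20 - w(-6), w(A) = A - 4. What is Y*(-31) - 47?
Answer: -977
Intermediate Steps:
w(A) = -4 + A
Y = 30 (Y = 20 - (-4 - 6) = 20 - 1*(-10) = 20 + 10 = 30)
Y*(-31) - 47 = 30*(-31) - 47 = -930 - 47 = -977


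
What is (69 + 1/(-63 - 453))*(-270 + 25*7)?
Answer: -3382285/516 ≈ -6554.8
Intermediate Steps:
(69 + 1/(-63 - 453))*(-270 + 25*7) = (69 + 1/(-516))*(-270 + 175) = (69 - 1/516)*(-95) = (35603/516)*(-95) = -3382285/516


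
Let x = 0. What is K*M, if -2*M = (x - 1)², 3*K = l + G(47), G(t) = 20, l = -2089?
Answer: 2069/6 ≈ 344.83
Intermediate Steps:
K = -2069/3 (K = (-2089 + 20)/3 = (⅓)*(-2069) = -2069/3 ≈ -689.67)
M = -½ (M = -(0 - 1)²/2 = -½*(-1)² = -½*1 = -½ ≈ -0.50000)
K*M = -2069/3*(-½) = 2069/6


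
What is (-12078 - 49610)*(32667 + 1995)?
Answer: -2138229456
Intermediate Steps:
(-12078 - 49610)*(32667 + 1995) = -61688*34662 = -2138229456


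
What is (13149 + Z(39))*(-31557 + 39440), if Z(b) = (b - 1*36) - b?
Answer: 103369779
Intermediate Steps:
Z(b) = -36 (Z(b) = (b - 36) - b = (-36 + b) - b = -36)
(13149 + Z(39))*(-31557 + 39440) = (13149 - 36)*(-31557 + 39440) = 13113*7883 = 103369779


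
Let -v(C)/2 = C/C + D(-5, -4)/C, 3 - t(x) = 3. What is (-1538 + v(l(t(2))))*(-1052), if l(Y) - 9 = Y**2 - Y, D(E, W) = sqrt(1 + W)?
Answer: 1620080 + 2104*I*sqrt(3)/9 ≈ 1.6201e+6 + 404.92*I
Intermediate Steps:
t(x) = 0 (t(x) = 3 - 1*3 = 3 - 3 = 0)
l(Y) = 9 + Y**2 - Y (l(Y) = 9 + (Y**2 - Y) = 9 + Y**2 - Y)
v(C) = -2 - 2*I*sqrt(3)/C (v(C) = -2*(C/C + sqrt(1 - 4)/C) = -2*(1 + sqrt(-3)/C) = -2*(1 + (I*sqrt(3))/C) = -2*(1 + I*sqrt(3)/C) = -2 - 2*I*sqrt(3)/C)
(-1538 + v(l(t(2))))*(-1052) = (-1538 + (-2 - 2*I*sqrt(3)/(9 + 0**2 - 1*0)))*(-1052) = (-1538 + (-2 - 2*I*sqrt(3)/(9 + 0 + 0)))*(-1052) = (-1538 + (-2 - 2*I*sqrt(3)/9))*(-1052) = (-1540 - 2*I*sqrt(3)/9)*(-1052) = 1620080 + 2104*I*sqrt(3)/9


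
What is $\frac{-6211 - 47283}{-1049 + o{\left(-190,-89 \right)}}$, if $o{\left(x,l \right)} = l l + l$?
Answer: $- \frac{7642}{969} \approx -7.8865$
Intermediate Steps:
$o{\left(x,l \right)} = l + l^{2}$ ($o{\left(x,l \right)} = l^{2} + l = l + l^{2}$)
$\frac{-6211 - 47283}{-1049 + o{\left(-190,-89 \right)}} = \frac{-6211 - 47283}{-1049 - 89 \left(1 - 89\right)} = - \frac{53494}{-1049 - -7832} = - \frac{53494}{-1049 + 7832} = - \frac{53494}{6783} = \left(-53494\right) \frac{1}{6783} = - \frac{7642}{969}$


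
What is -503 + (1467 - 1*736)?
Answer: 228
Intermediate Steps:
-503 + (1467 - 1*736) = -503 + (1467 - 736) = -503 + 731 = 228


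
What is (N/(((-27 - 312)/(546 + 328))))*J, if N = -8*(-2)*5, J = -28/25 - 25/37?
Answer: 23227424/62715 ≈ 370.36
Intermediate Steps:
J = -1661/925 (J = -28*1/25 - 25*1/37 = -28/25 - 25/37 = -1661/925 ≈ -1.7957)
N = 80 (N = 16*5 = 80)
(N/(((-27 - 312)/(546 + 328))))*J = (80/(((-27 - 312)/(546 + 328))))*(-1661/925) = (80/((-339/874)))*(-1661/925) = (80/((-339*1/874)))*(-1661/925) = (80/(-339/874))*(-1661/925) = (80*(-874/339))*(-1661/925) = -69920/339*(-1661/925) = 23227424/62715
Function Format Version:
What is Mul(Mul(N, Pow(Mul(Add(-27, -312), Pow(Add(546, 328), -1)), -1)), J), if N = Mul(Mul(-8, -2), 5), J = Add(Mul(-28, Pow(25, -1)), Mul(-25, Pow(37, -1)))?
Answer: Rational(23227424, 62715) ≈ 370.36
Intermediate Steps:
J = Rational(-1661, 925) (J = Add(Mul(-28, Rational(1, 25)), Mul(-25, Rational(1, 37))) = Add(Rational(-28, 25), Rational(-25, 37)) = Rational(-1661, 925) ≈ -1.7957)
N = 80 (N = Mul(16, 5) = 80)
Mul(Mul(N, Pow(Mul(Add(-27, -312), Pow(Add(546, 328), -1)), -1)), J) = Mul(Mul(80, Pow(Mul(Add(-27, -312), Pow(Add(546, 328), -1)), -1)), Rational(-1661, 925)) = Mul(Mul(80, Pow(Mul(-339, Pow(874, -1)), -1)), Rational(-1661, 925)) = Mul(Mul(80, Pow(Mul(-339, Rational(1, 874)), -1)), Rational(-1661, 925)) = Mul(Mul(80, Pow(Rational(-339, 874), -1)), Rational(-1661, 925)) = Mul(Mul(80, Rational(-874, 339)), Rational(-1661, 925)) = Mul(Rational(-69920, 339), Rational(-1661, 925)) = Rational(23227424, 62715)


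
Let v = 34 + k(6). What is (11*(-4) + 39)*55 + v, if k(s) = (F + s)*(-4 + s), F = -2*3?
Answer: -241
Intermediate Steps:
F = -6
k(s) = (-6 + s)*(-4 + s)
v = 34 (v = 34 + (24 + 6**2 - 10*6) = 34 + (24 + 36 - 60) = 34 + 0 = 34)
(11*(-4) + 39)*55 + v = (11*(-4) + 39)*55 + 34 = (-44 + 39)*55 + 34 = -5*55 + 34 = -275 + 34 = -241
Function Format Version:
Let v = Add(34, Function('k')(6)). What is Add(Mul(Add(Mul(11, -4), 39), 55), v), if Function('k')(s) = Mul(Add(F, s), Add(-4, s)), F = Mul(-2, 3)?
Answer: -241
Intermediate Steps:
F = -6
Function('k')(s) = Mul(Add(-6, s), Add(-4, s))
v = 34 (v = Add(34, Add(24, Pow(6, 2), Mul(-10, 6))) = Add(34, Add(24, 36, -60)) = Add(34, 0) = 34)
Add(Mul(Add(Mul(11, -4), 39), 55), v) = Add(Mul(Add(Mul(11, -4), 39), 55), 34) = Add(Mul(Add(-44, 39), 55), 34) = Add(Mul(-5, 55), 34) = Add(-275, 34) = -241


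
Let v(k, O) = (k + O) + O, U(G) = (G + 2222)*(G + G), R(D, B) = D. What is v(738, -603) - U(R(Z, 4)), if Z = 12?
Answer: -54084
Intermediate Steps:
U(G) = 2*G*(2222 + G) (U(G) = (2222 + G)*(2*G) = 2*G*(2222 + G))
v(k, O) = k + 2*O (v(k, O) = (O + k) + O = k + 2*O)
v(738, -603) - U(R(Z, 4)) = (738 + 2*(-603)) - 2*12*(2222 + 12) = (738 - 1206) - 2*12*2234 = -468 - 1*53616 = -468 - 53616 = -54084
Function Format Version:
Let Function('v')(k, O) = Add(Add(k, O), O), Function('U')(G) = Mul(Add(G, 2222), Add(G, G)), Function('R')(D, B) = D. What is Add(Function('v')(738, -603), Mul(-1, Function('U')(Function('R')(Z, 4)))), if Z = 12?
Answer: -54084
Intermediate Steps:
Function('U')(G) = Mul(2, G, Add(2222, G)) (Function('U')(G) = Mul(Add(2222, G), Mul(2, G)) = Mul(2, G, Add(2222, G)))
Function('v')(k, O) = Add(k, Mul(2, O)) (Function('v')(k, O) = Add(Add(O, k), O) = Add(k, Mul(2, O)))
Add(Function('v')(738, -603), Mul(-1, Function('U')(Function('R')(Z, 4)))) = Add(Add(738, Mul(2, -603)), Mul(-1, Mul(2, 12, Add(2222, 12)))) = Add(Add(738, -1206), Mul(-1, Mul(2, 12, 2234))) = Add(-468, Mul(-1, 53616)) = Add(-468, -53616) = -54084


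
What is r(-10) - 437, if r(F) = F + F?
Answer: -457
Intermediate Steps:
r(F) = 2*F
r(-10) - 437 = 2*(-10) - 437 = -20 - 437 = -457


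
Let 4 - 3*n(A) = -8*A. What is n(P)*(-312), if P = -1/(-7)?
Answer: -3744/7 ≈ -534.86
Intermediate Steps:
P = 1/7 (P = -1*(-1/7) = 1/7 ≈ 0.14286)
n(A) = 4/3 + 8*A/3 (n(A) = 4/3 - (-8)*A/3 = 4/3 + 8*A/3)
n(P)*(-312) = (4/3 + (8/3)*(1/7))*(-312) = (4/3 + 8/21)*(-312) = (12/7)*(-312) = -3744/7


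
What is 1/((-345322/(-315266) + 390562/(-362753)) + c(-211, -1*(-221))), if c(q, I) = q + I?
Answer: 57181843649/572886272477 ≈ 0.099814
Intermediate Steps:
c(q, I) = I + q
1/((-345322/(-315266) + 390562/(-362753)) + c(-211, -1*(-221))) = 1/((-345322/(-315266) + 390562/(-362753)) + (-1*(-221) - 211)) = 1/((-345322*(-1/315266) + 390562*(-1/362753)) + (221 - 211)) = 1/((172661/157633 - 390562/362753) + 10) = 1/(1067835987/57181843649 + 10) = 1/(572886272477/57181843649) = 57181843649/572886272477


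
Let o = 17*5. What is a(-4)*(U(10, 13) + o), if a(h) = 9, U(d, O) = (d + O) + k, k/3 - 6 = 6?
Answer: 1296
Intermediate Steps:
k = 36 (k = 18 + 3*6 = 18 + 18 = 36)
U(d, O) = 36 + O + d (U(d, O) = (d + O) + 36 = (O + d) + 36 = 36 + O + d)
o = 85
a(-4)*(U(10, 13) + o) = 9*((36 + 13 + 10) + 85) = 9*(59 + 85) = 9*144 = 1296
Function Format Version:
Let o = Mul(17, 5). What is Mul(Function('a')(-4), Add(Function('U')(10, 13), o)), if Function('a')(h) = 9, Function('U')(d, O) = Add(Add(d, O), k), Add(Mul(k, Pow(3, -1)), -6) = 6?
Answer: 1296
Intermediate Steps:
k = 36 (k = Add(18, Mul(3, 6)) = Add(18, 18) = 36)
Function('U')(d, O) = Add(36, O, d) (Function('U')(d, O) = Add(Add(d, O), 36) = Add(Add(O, d), 36) = Add(36, O, d))
o = 85
Mul(Function('a')(-4), Add(Function('U')(10, 13), o)) = Mul(9, Add(Add(36, 13, 10), 85)) = Mul(9, Add(59, 85)) = Mul(9, 144) = 1296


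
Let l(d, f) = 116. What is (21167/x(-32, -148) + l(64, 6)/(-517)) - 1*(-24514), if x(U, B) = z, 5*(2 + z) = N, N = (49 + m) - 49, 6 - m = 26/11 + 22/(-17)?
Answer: 1782571691/490116 ≈ 3637.0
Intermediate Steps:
m = 922/187 (m = 6 - (26/11 + 22/(-17)) = 6 - (26*(1/11) + 22*(-1/17)) = 6 - (26/11 - 22/17) = 6 - 1*200/187 = 6 - 200/187 = 922/187 ≈ 4.9305)
N = 922/187 (N = (49 + 922/187) - 49 = 10085/187 - 49 = 922/187 ≈ 4.9305)
z = -948/935 (z = -2 + (⅕)*(922/187) = -2 + 922/935 = -948/935 ≈ -1.0139)
x(U, B) = -948/935
(21167/x(-32, -148) + l(64, 6)/(-517)) - 1*(-24514) = (21167/(-948/935) + 116/(-517)) - 1*(-24514) = (21167*(-935/948) + 116*(-1/517)) + 24514 = (-19791145/948 - 116/517) + 24514 = -10232131933/490116 + 24514 = 1782571691/490116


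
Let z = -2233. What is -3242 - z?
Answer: -1009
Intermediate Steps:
-3242 - z = -3242 - 1*(-2233) = -3242 + 2233 = -1009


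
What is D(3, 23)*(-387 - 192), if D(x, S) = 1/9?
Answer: -193/3 ≈ -64.333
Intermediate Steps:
D(x, S) = ⅑
D(3, 23)*(-387 - 192) = (-387 - 192)/9 = (⅑)*(-579) = -193/3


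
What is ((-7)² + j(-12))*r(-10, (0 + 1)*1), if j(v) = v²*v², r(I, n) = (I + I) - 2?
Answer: -457270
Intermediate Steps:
r(I, n) = -2 + 2*I (r(I, n) = 2*I - 2 = -2 + 2*I)
j(v) = v⁴
((-7)² + j(-12))*r(-10, (0 + 1)*1) = ((-7)² + (-12)⁴)*(-2 + 2*(-10)) = (49 + 20736)*(-2 - 20) = 20785*(-22) = -457270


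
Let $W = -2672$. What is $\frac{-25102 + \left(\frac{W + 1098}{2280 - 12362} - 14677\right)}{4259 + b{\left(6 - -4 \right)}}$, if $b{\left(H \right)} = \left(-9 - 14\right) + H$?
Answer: $- \frac{100262576}{10702043} \approx -9.3685$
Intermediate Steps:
$b{\left(H \right)} = -23 + H$
$\frac{-25102 + \left(\frac{W + 1098}{2280 - 12362} - 14677\right)}{4259 + b{\left(6 - -4 \right)}} = \frac{-25102 - \left(14677 - \frac{-2672 + 1098}{2280 - 12362}\right)}{4259 + \left(-23 + \left(6 - -4\right)\right)} = \frac{-25102 - \left(14677 + \frac{1574}{-10082}\right)}{4259 + \left(-23 + \left(6 + 4\right)\right)} = \frac{-25102 - \frac{73985970}{5041}}{4259 + \left(-23 + 10\right)} = \frac{-25102 + \left(\frac{787}{5041} - 14677\right)}{4259 - 13} = \frac{-25102 - \frac{73985970}{5041}}{4246} = \left(- \frac{200525152}{5041}\right) \frac{1}{4246} = - \frac{100262576}{10702043}$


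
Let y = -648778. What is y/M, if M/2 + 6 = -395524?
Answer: 324389/395530 ≈ 0.82014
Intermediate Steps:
M = -791060 (M = -12 + 2*(-395524) = -12 - 791048 = -791060)
y/M = -648778/(-791060) = -648778*(-1/791060) = 324389/395530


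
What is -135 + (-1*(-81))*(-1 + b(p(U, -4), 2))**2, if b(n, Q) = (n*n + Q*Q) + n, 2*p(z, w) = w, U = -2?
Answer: 1890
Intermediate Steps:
p(z, w) = w/2
b(n, Q) = n + Q**2 + n**2 (b(n, Q) = (n**2 + Q**2) + n = (Q**2 + n**2) + n = n + Q**2 + n**2)
-135 + (-1*(-81))*(-1 + b(p(U, -4), 2))**2 = -135 + (-1*(-81))*(-1 + ((1/2)*(-4) + 2**2 + ((1/2)*(-4))**2))**2 = -135 + 81*(-1 + (-2 + 4 + (-2)**2))**2 = -135 + 81*(-1 + (-2 + 4 + 4))**2 = -135 + 81*(-1 + 6)**2 = -135 + 81*5**2 = -135 + 81*25 = -135 + 2025 = 1890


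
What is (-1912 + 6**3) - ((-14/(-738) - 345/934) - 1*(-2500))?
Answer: -1446013849/344646 ≈ -4195.6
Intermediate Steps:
(-1912 + 6**3) - ((-14/(-738) - 345/934) - 1*(-2500)) = (-1912 + 216) - ((-14*(-1/738) - 345*1/934) + 2500) = -1696 - ((7/369 - 345/934) + 2500) = -1696 - (-120767/344646 + 2500) = -1696 - 1*861494233/344646 = -1696 - 861494233/344646 = -1446013849/344646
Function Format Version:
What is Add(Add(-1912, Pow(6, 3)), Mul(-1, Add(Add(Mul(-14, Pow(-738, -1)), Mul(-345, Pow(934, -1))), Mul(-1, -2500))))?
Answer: Rational(-1446013849, 344646) ≈ -4195.6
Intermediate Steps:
Add(Add(-1912, Pow(6, 3)), Mul(-1, Add(Add(Mul(-14, Pow(-738, -1)), Mul(-345, Pow(934, -1))), Mul(-1, -2500)))) = Add(Add(-1912, 216), Mul(-1, Add(Add(Mul(-14, Rational(-1, 738)), Mul(-345, Rational(1, 934))), 2500))) = Add(-1696, Mul(-1, Add(Add(Rational(7, 369), Rational(-345, 934)), 2500))) = Add(-1696, Mul(-1, Add(Rational(-120767, 344646), 2500))) = Add(-1696, Mul(-1, Rational(861494233, 344646))) = Add(-1696, Rational(-861494233, 344646)) = Rational(-1446013849, 344646)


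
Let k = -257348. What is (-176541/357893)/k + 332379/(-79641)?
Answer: -3401456094760975/815019869663636 ≈ -4.1735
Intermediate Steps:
(-176541/357893)/k + 332379/(-79641) = -176541/357893/(-257348) + 332379/(-79641) = -176541*1/357893*(-1/257348) + 332379*(-1/79641) = -176541/357893*(-1/257348) - 36931/8849 = 176541/92103047764 - 36931/8849 = -3401456094760975/815019869663636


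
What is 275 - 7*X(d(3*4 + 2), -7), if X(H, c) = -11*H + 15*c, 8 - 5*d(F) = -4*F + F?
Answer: 1780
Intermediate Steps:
d(F) = 8/5 + 3*F/5 (d(F) = 8/5 - (-4*F + F)/5 = 8/5 - (-3)*F/5 = 8/5 + 3*F/5)
275 - 7*X(d(3*4 + 2), -7) = 275 - 7*(-11*(8/5 + 3*(3*4 + 2)/5) + 15*(-7)) = 275 - 7*(-11*(8/5 + 3*(12 + 2)/5) - 105) = 275 - 7*(-11*(8/5 + (3/5)*14) - 105) = 275 - 7*(-11*(8/5 + 42/5) - 105) = 275 - 7*(-11*10 - 105) = 275 - 7*(-110 - 105) = 275 - 7*(-215) = 275 + 1505 = 1780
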